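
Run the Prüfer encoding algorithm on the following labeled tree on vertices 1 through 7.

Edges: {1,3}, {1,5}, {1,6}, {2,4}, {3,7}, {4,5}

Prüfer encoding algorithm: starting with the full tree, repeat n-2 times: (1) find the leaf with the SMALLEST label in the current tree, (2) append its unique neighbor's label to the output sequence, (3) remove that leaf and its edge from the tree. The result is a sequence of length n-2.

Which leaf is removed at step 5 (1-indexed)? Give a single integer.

Step 1: current leaves = {2,6,7}. Remove leaf 2 (neighbor: 4).
Step 2: current leaves = {4,6,7}. Remove leaf 4 (neighbor: 5).
Step 3: current leaves = {5,6,7}. Remove leaf 5 (neighbor: 1).
Step 4: current leaves = {6,7}. Remove leaf 6 (neighbor: 1).
Step 5: current leaves = {1,7}. Remove leaf 1 (neighbor: 3).

Answer: 1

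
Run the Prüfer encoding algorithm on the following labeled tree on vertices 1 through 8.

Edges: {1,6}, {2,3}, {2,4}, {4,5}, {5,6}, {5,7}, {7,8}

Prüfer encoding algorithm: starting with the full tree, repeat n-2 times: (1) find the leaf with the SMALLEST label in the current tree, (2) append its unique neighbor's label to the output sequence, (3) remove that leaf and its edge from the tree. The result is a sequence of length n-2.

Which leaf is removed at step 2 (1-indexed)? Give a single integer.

Answer: 3

Derivation:
Step 1: current leaves = {1,3,8}. Remove leaf 1 (neighbor: 6).
Step 2: current leaves = {3,6,8}. Remove leaf 3 (neighbor: 2).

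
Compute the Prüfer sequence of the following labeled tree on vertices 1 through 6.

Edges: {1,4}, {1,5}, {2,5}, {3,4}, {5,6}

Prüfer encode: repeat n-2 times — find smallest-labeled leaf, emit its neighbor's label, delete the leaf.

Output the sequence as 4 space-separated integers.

Step 1: leaves = {2,3,6}. Remove smallest leaf 2, emit neighbor 5.
Step 2: leaves = {3,6}. Remove smallest leaf 3, emit neighbor 4.
Step 3: leaves = {4,6}. Remove smallest leaf 4, emit neighbor 1.
Step 4: leaves = {1,6}. Remove smallest leaf 1, emit neighbor 5.
Done: 2 vertices remain (5, 6). Sequence = [5 4 1 5]

Answer: 5 4 1 5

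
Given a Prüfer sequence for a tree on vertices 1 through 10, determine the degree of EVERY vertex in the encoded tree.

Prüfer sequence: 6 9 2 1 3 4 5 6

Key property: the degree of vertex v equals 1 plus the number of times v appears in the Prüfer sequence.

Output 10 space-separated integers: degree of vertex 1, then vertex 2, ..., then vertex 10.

p_1 = 6: count[6] becomes 1
p_2 = 9: count[9] becomes 1
p_3 = 2: count[2] becomes 1
p_4 = 1: count[1] becomes 1
p_5 = 3: count[3] becomes 1
p_6 = 4: count[4] becomes 1
p_7 = 5: count[5] becomes 1
p_8 = 6: count[6] becomes 2
Degrees (1 + count): deg[1]=1+1=2, deg[2]=1+1=2, deg[3]=1+1=2, deg[4]=1+1=2, deg[5]=1+1=2, deg[6]=1+2=3, deg[7]=1+0=1, deg[8]=1+0=1, deg[9]=1+1=2, deg[10]=1+0=1

Answer: 2 2 2 2 2 3 1 1 2 1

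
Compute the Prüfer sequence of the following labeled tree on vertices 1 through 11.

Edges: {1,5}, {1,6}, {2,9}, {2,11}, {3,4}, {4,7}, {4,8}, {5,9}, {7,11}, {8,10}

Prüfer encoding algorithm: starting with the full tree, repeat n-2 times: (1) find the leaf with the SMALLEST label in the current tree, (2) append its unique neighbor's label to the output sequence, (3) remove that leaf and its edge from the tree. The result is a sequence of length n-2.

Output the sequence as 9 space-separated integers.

Step 1: leaves = {3,6,10}. Remove smallest leaf 3, emit neighbor 4.
Step 2: leaves = {6,10}. Remove smallest leaf 6, emit neighbor 1.
Step 3: leaves = {1,10}. Remove smallest leaf 1, emit neighbor 5.
Step 4: leaves = {5,10}. Remove smallest leaf 5, emit neighbor 9.
Step 5: leaves = {9,10}. Remove smallest leaf 9, emit neighbor 2.
Step 6: leaves = {2,10}. Remove smallest leaf 2, emit neighbor 11.
Step 7: leaves = {10,11}. Remove smallest leaf 10, emit neighbor 8.
Step 8: leaves = {8,11}. Remove smallest leaf 8, emit neighbor 4.
Step 9: leaves = {4,11}. Remove smallest leaf 4, emit neighbor 7.
Done: 2 vertices remain (7, 11). Sequence = [4 1 5 9 2 11 8 4 7]

Answer: 4 1 5 9 2 11 8 4 7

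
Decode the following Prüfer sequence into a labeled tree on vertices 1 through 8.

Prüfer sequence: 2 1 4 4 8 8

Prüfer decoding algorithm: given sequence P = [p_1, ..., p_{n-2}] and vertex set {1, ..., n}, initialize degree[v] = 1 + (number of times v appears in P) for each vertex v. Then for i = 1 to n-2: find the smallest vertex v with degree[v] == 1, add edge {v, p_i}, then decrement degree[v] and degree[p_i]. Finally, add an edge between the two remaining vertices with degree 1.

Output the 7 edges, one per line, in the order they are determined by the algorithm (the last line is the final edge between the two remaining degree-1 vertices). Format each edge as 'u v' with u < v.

Answer: 2 3
1 2
1 4
4 5
4 8
6 8
7 8

Derivation:
Initial degrees: {1:2, 2:2, 3:1, 4:3, 5:1, 6:1, 7:1, 8:3}
Step 1: smallest deg-1 vertex = 3, p_1 = 2. Add edge {2,3}. Now deg[3]=0, deg[2]=1.
Step 2: smallest deg-1 vertex = 2, p_2 = 1. Add edge {1,2}. Now deg[2]=0, deg[1]=1.
Step 3: smallest deg-1 vertex = 1, p_3 = 4. Add edge {1,4}. Now deg[1]=0, deg[4]=2.
Step 4: smallest deg-1 vertex = 5, p_4 = 4. Add edge {4,5}. Now deg[5]=0, deg[4]=1.
Step 5: smallest deg-1 vertex = 4, p_5 = 8. Add edge {4,8}. Now deg[4]=0, deg[8]=2.
Step 6: smallest deg-1 vertex = 6, p_6 = 8. Add edge {6,8}. Now deg[6]=0, deg[8]=1.
Final: two remaining deg-1 vertices are 7, 8. Add edge {7,8}.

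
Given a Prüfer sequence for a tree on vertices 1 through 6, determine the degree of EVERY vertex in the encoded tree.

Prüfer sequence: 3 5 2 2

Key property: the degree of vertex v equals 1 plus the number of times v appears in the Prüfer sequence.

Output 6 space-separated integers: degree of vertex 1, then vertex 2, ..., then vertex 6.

p_1 = 3: count[3] becomes 1
p_2 = 5: count[5] becomes 1
p_3 = 2: count[2] becomes 1
p_4 = 2: count[2] becomes 2
Degrees (1 + count): deg[1]=1+0=1, deg[2]=1+2=3, deg[3]=1+1=2, deg[4]=1+0=1, deg[5]=1+1=2, deg[6]=1+0=1

Answer: 1 3 2 1 2 1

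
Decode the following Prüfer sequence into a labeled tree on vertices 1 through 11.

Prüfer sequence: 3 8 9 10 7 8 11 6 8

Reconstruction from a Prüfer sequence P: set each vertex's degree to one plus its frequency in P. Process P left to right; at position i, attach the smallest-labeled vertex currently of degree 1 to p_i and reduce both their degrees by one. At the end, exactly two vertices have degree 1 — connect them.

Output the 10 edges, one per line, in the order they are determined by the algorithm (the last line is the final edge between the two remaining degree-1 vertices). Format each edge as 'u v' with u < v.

Answer: 1 3
2 8
3 9
4 10
5 7
7 8
9 11
6 10
6 8
8 11

Derivation:
Initial degrees: {1:1, 2:1, 3:2, 4:1, 5:1, 6:2, 7:2, 8:4, 9:2, 10:2, 11:2}
Step 1: smallest deg-1 vertex = 1, p_1 = 3. Add edge {1,3}. Now deg[1]=0, deg[3]=1.
Step 2: smallest deg-1 vertex = 2, p_2 = 8. Add edge {2,8}. Now deg[2]=0, deg[8]=3.
Step 3: smallest deg-1 vertex = 3, p_3 = 9. Add edge {3,9}. Now deg[3]=0, deg[9]=1.
Step 4: smallest deg-1 vertex = 4, p_4 = 10. Add edge {4,10}. Now deg[4]=0, deg[10]=1.
Step 5: smallest deg-1 vertex = 5, p_5 = 7. Add edge {5,7}. Now deg[5]=0, deg[7]=1.
Step 6: smallest deg-1 vertex = 7, p_6 = 8. Add edge {7,8}. Now deg[7]=0, deg[8]=2.
Step 7: smallest deg-1 vertex = 9, p_7 = 11. Add edge {9,11}. Now deg[9]=0, deg[11]=1.
Step 8: smallest deg-1 vertex = 10, p_8 = 6. Add edge {6,10}. Now deg[10]=0, deg[6]=1.
Step 9: smallest deg-1 vertex = 6, p_9 = 8. Add edge {6,8}. Now deg[6]=0, deg[8]=1.
Final: two remaining deg-1 vertices are 8, 11. Add edge {8,11}.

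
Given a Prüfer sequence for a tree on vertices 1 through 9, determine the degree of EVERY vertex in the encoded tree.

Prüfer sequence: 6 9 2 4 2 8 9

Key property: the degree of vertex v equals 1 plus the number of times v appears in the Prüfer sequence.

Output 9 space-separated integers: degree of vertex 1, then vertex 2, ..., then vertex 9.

p_1 = 6: count[6] becomes 1
p_2 = 9: count[9] becomes 1
p_3 = 2: count[2] becomes 1
p_4 = 4: count[4] becomes 1
p_5 = 2: count[2] becomes 2
p_6 = 8: count[8] becomes 1
p_7 = 9: count[9] becomes 2
Degrees (1 + count): deg[1]=1+0=1, deg[2]=1+2=3, deg[3]=1+0=1, deg[4]=1+1=2, deg[5]=1+0=1, deg[6]=1+1=2, deg[7]=1+0=1, deg[8]=1+1=2, deg[9]=1+2=3

Answer: 1 3 1 2 1 2 1 2 3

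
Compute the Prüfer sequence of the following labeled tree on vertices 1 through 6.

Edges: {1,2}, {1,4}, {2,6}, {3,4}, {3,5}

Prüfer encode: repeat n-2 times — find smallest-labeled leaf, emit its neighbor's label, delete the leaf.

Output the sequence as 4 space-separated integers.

Step 1: leaves = {5,6}. Remove smallest leaf 5, emit neighbor 3.
Step 2: leaves = {3,6}. Remove smallest leaf 3, emit neighbor 4.
Step 3: leaves = {4,6}. Remove smallest leaf 4, emit neighbor 1.
Step 4: leaves = {1,6}. Remove smallest leaf 1, emit neighbor 2.
Done: 2 vertices remain (2, 6). Sequence = [3 4 1 2]

Answer: 3 4 1 2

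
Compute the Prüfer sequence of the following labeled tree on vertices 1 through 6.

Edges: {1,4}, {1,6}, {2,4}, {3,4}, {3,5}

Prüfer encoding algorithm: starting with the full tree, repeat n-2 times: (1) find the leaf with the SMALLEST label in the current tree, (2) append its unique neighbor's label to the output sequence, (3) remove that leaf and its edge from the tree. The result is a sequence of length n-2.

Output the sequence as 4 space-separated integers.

Step 1: leaves = {2,5,6}. Remove smallest leaf 2, emit neighbor 4.
Step 2: leaves = {5,6}. Remove smallest leaf 5, emit neighbor 3.
Step 3: leaves = {3,6}. Remove smallest leaf 3, emit neighbor 4.
Step 4: leaves = {4,6}. Remove smallest leaf 4, emit neighbor 1.
Done: 2 vertices remain (1, 6). Sequence = [4 3 4 1]

Answer: 4 3 4 1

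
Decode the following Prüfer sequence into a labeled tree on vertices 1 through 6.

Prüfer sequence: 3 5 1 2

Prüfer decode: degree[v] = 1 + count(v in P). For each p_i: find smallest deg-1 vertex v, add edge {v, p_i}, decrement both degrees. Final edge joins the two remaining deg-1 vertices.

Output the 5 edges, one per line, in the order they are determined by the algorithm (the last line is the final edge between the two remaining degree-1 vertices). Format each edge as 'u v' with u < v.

Answer: 3 4
3 5
1 5
1 2
2 6

Derivation:
Initial degrees: {1:2, 2:2, 3:2, 4:1, 5:2, 6:1}
Step 1: smallest deg-1 vertex = 4, p_1 = 3. Add edge {3,4}. Now deg[4]=0, deg[3]=1.
Step 2: smallest deg-1 vertex = 3, p_2 = 5. Add edge {3,5}. Now deg[3]=0, deg[5]=1.
Step 3: smallest deg-1 vertex = 5, p_3 = 1. Add edge {1,5}. Now deg[5]=0, deg[1]=1.
Step 4: smallest deg-1 vertex = 1, p_4 = 2. Add edge {1,2}. Now deg[1]=0, deg[2]=1.
Final: two remaining deg-1 vertices are 2, 6. Add edge {2,6}.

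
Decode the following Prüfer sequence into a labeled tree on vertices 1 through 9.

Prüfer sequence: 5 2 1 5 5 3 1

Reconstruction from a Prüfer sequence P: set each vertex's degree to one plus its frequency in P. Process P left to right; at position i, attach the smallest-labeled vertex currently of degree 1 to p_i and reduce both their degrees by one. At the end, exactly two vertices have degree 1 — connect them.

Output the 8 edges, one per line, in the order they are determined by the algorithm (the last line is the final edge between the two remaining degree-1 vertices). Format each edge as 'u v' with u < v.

Answer: 4 5
2 6
1 2
5 7
5 8
3 5
1 3
1 9

Derivation:
Initial degrees: {1:3, 2:2, 3:2, 4:1, 5:4, 6:1, 7:1, 8:1, 9:1}
Step 1: smallest deg-1 vertex = 4, p_1 = 5. Add edge {4,5}. Now deg[4]=0, deg[5]=3.
Step 2: smallest deg-1 vertex = 6, p_2 = 2. Add edge {2,6}. Now deg[6]=0, deg[2]=1.
Step 3: smallest deg-1 vertex = 2, p_3 = 1. Add edge {1,2}. Now deg[2]=0, deg[1]=2.
Step 4: smallest deg-1 vertex = 7, p_4 = 5. Add edge {5,7}. Now deg[7]=0, deg[5]=2.
Step 5: smallest deg-1 vertex = 8, p_5 = 5. Add edge {5,8}. Now deg[8]=0, deg[5]=1.
Step 6: smallest deg-1 vertex = 5, p_6 = 3. Add edge {3,5}. Now deg[5]=0, deg[3]=1.
Step 7: smallest deg-1 vertex = 3, p_7 = 1. Add edge {1,3}. Now deg[3]=0, deg[1]=1.
Final: two remaining deg-1 vertices are 1, 9. Add edge {1,9}.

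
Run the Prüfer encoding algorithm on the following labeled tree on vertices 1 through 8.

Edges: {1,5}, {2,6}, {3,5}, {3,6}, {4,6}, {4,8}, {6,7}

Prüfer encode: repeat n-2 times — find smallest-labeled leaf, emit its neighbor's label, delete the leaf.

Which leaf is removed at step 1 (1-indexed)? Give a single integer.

Step 1: current leaves = {1,2,7,8}. Remove leaf 1 (neighbor: 5).

Answer: 1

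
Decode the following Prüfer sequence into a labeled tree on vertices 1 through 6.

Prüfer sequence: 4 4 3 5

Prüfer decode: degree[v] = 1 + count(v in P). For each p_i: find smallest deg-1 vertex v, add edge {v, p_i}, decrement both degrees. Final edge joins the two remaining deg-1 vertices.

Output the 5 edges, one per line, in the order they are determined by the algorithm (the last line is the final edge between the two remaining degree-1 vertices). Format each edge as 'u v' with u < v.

Initial degrees: {1:1, 2:1, 3:2, 4:3, 5:2, 6:1}
Step 1: smallest deg-1 vertex = 1, p_1 = 4. Add edge {1,4}. Now deg[1]=0, deg[4]=2.
Step 2: smallest deg-1 vertex = 2, p_2 = 4. Add edge {2,4}. Now deg[2]=0, deg[4]=1.
Step 3: smallest deg-1 vertex = 4, p_3 = 3. Add edge {3,4}. Now deg[4]=0, deg[3]=1.
Step 4: smallest deg-1 vertex = 3, p_4 = 5. Add edge {3,5}. Now deg[3]=0, deg[5]=1.
Final: two remaining deg-1 vertices are 5, 6. Add edge {5,6}.

Answer: 1 4
2 4
3 4
3 5
5 6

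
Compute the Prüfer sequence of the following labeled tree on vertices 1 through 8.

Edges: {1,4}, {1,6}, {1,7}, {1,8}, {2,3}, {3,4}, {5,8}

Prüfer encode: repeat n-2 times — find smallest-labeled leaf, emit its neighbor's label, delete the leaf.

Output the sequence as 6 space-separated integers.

Step 1: leaves = {2,5,6,7}. Remove smallest leaf 2, emit neighbor 3.
Step 2: leaves = {3,5,6,7}. Remove smallest leaf 3, emit neighbor 4.
Step 3: leaves = {4,5,6,7}. Remove smallest leaf 4, emit neighbor 1.
Step 4: leaves = {5,6,7}. Remove smallest leaf 5, emit neighbor 8.
Step 5: leaves = {6,7,8}. Remove smallest leaf 6, emit neighbor 1.
Step 6: leaves = {7,8}. Remove smallest leaf 7, emit neighbor 1.
Done: 2 vertices remain (1, 8). Sequence = [3 4 1 8 1 1]

Answer: 3 4 1 8 1 1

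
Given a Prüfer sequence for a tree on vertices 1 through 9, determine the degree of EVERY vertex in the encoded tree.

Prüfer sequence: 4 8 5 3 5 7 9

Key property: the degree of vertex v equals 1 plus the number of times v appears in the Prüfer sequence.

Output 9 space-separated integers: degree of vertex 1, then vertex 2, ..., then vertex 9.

Answer: 1 1 2 2 3 1 2 2 2

Derivation:
p_1 = 4: count[4] becomes 1
p_2 = 8: count[8] becomes 1
p_3 = 5: count[5] becomes 1
p_4 = 3: count[3] becomes 1
p_5 = 5: count[5] becomes 2
p_6 = 7: count[7] becomes 1
p_7 = 9: count[9] becomes 1
Degrees (1 + count): deg[1]=1+0=1, deg[2]=1+0=1, deg[3]=1+1=2, deg[4]=1+1=2, deg[5]=1+2=3, deg[6]=1+0=1, deg[7]=1+1=2, deg[8]=1+1=2, deg[9]=1+1=2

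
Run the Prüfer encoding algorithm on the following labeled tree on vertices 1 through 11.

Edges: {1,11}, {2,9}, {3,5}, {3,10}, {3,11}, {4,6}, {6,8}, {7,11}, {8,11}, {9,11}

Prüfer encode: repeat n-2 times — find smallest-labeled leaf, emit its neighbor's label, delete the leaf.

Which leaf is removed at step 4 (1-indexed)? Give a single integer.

Step 1: current leaves = {1,2,4,5,7,10}. Remove leaf 1 (neighbor: 11).
Step 2: current leaves = {2,4,5,7,10}. Remove leaf 2 (neighbor: 9).
Step 3: current leaves = {4,5,7,9,10}. Remove leaf 4 (neighbor: 6).
Step 4: current leaves = {5,6,7,9,10}. Remove leaf 5 (neighbor: 3).

Answer: 5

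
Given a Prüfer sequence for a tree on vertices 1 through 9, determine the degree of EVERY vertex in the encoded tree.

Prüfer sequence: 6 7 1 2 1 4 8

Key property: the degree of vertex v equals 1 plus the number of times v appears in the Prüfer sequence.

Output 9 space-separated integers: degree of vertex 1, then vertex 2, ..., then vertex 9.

Answer: 3 2 1 2 1 2 2 2 1

Derivation:
p_1 = 6: count[6] becomes 1
p_2 = 7: count[7] becomes 1
p_3 = 1: count[1] becomes 1
p_4 = 2: count[2] becomes 1
p_5 = 1: count[1] becomes 2
p_6 = 4: count[4] becomes 1
p_7 = 8: count[8] becomes 1
Degrees (1 + count): deg[1]=1+2=3, deg[2]=1+1=2, deg[3]=1+0=1, deg[4]=1+1=2, deg[5]=1+0=1, deg[6]=1+1=2, deg[7]=1+1=2, deg[8]=1+1=2, deg[9]=1+0=1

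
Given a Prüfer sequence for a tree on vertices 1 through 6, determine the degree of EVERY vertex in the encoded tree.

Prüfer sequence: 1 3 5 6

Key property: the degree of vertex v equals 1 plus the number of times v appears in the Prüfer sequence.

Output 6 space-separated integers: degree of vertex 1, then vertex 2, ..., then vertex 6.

p_1 = 1: count[1] becomes 1
p_2 = 3: count[3] becomes 1
p_3 = 5: count[5] becomes 1
p_4 = 6: count[6] becomes 1
Degrees (1 + count): deg[1]=1+1=2, deg[2]=1+0=1, deg[3]=1+1=2, deg[4]=1+0=1, deg[5]=1+1=2, deg[6]=1+1=2

Answer: 2 1 2 1 2 2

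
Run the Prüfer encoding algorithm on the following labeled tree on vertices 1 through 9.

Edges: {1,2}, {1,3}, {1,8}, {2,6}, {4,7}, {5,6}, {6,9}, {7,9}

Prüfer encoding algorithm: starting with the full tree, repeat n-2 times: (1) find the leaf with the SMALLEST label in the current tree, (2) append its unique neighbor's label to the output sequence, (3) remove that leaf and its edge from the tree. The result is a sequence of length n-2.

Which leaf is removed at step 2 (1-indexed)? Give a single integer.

Answer: 4

Derivation:
Step 1: current leaves = {3,4,5,8}. Remove leaf 3 (neighbor: 1).
Step 2: current leaves = {4,5,8}. Remove leaf 4 (neighbor: 7).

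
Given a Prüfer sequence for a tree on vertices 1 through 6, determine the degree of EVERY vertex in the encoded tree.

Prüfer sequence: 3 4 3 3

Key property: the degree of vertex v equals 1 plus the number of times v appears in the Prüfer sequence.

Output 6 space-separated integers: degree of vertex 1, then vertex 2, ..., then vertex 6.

p_1 = 3: count[3] becomes 1
p_2 = 4: count[4] becomes 1
p_3 = 3: count[3] becomes 2
p_4 = 3: count[3] becomes 3
Degrees (1 + count): deg[1]=1+0=1, deg[2]=1+0=1, deg[3]=1+3=4, deg[4]=1+1=2, deg[5]=1+0=1, deg[6]=1+0=1

Answer: 1 1 4 2 1 1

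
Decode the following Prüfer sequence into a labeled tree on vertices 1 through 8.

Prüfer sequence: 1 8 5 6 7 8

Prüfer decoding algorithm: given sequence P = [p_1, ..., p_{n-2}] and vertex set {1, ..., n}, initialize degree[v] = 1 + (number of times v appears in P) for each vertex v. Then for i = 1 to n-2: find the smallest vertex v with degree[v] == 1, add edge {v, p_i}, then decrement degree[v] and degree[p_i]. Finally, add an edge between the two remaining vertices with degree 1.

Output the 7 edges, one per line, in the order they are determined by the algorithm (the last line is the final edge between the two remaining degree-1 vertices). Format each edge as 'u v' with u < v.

Answer: 1 2
1 8
3 5
4 6
5 7
6 8
7 8

Derivation:
Initial degrees: {1:2, 2:1, 3:1, 4:1, 5:2, 6:2, 7:2, 8:3}
Step 1: smallest deg-1 vertex = 2, p_1 = 1. Add edge {1,2}. Now deg[2]=0, deg[1]=1.
Step 2: smallest deg-1 vertex = 1, p_2 = 8. Add edge {1,8}. Now deg[1]=0, deg[8]=2.
Step 3: smallest deg-1 vertex = 3, p_3 = 5. Add edge {3,5}. Now deg[3]=0, deg[5]=1.
Step 4: smallest deg-1 vertex = 4, p_4 = 6. Add edge {4,6}. Now deg[4]=0, deg[6]=1.
Step 5: smallest deg-1 vertex = 5, p_5 = 7. Add edge {5,7}. Now deg[5]=0, deg[7]=1.
Step 6: smallest deg-1 vertex = 6, p_6 = 8. Add edge {6,8}. Now deg[6]=0, deg[8]=1.
Final: two remaining deg-1 vertices are 7, 8. Add edge {7,8}.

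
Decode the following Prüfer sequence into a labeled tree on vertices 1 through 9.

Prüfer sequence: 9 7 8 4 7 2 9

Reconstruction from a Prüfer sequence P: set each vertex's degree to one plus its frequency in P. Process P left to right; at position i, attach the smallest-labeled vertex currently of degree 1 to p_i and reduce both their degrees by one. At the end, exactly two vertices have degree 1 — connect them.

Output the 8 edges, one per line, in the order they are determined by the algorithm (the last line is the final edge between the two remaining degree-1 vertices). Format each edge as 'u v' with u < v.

Answer: 1 9
3 7
5 8
4 6
4 7
2 7
2 9
8 9

Derivation:
Initial degrees: {1:1, 2:2, 3:1, 4:2, 5:1, 6:1, 7:3, 8:2, 9:3}
Step 1: smallest deg-1 vertex = 1, p_1 = 9. Add edge {1,9}. Now deg[1]=0, deg[9]=2.
Step 2: smallest deg-1 vertex = 3, p_2 = 7. Add edge {3,7}. Now deg[3]=0, deg[7]=2.
Step 3: smallest deg-1 vertex = 5, p_3 = 8. Add edge {5,8}. Now deg[5]=0, deg[8]=1.
Step 4: smallest deg-1 vertex = 6, p_4 = 4. Add edge {4,6}. Now deg[6]=0, deg[4]=1.
Step 5: smallest deg-1 vertex = 4, p_5 = 7. Add edge {4,7}. Now deg[4]=0, deg[7]=1.
Step 6: smallest deg-1 vertex = 7, p_6 = 2. Add edge {2,7}. Now deg[7]=0, deg[2]=1.
Step 7: smallest deg-1 vertex = 2, p_7 = 9. Add edge {2,9}. Now deg[2]=0, deg[9]=1.
Final: two remaining deg-1 vertices are 8, 9. Add edge {8,9}.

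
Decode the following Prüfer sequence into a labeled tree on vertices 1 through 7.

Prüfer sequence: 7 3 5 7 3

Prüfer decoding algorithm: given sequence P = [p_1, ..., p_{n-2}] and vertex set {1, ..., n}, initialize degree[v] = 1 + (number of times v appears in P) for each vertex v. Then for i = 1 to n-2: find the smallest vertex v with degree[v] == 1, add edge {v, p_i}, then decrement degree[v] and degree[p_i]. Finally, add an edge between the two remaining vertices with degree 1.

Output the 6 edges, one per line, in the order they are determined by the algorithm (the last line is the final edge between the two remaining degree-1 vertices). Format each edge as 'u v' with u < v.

Initial degrees: {1:1, 2:1, 3:3, 4:1, 5:2, 6:1, 7:3}
Step 1: smallest deg-1 vertex = 1, p_1 = 7. Add edge {1,7}. Now deg[1]=0, deg[7]=2.
Step 2: smallest deg-1 vertex = 2, p_2 = 3. Add edge {2,3}. Now deg[2]=0, deg[3]=2.
Step 3: smallest deg-1 vertex = 4, p_3 = 5. Add edge {4,5}. Now deg[4]=0, deg[5]=1.
Step 4: smallest deg-1 vertex = 5, p_4 = 7. Add edge {5,7}. Now deg[5]=0, deg[7]=1.
Step 5: smallest deg-1 vertex = 6, p_5 = 3. Add edge {3,6}. Now deg[6]=0, deg[3]=1.
Final: two remaining deg-1 vertices are 3, 7. Add edge {3,7}.

Answer: 1 7
2 3
4 5
5 7
3 6
3 7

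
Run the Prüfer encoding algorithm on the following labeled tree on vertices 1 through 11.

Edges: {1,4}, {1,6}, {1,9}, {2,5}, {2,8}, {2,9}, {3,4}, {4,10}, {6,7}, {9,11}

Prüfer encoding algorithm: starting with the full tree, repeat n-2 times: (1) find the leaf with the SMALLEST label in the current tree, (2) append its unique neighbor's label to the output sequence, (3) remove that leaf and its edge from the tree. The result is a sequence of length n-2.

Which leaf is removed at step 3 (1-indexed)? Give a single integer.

Step 1: current leaves = {3,5,7,8,10,11}. Remove leaf 3 (neighbor: 4).
Step 2: current leaves = {5,7,8,10,11}. Remove leaf 5 (neighbor: 2).
Step 3: current leaves = {7,8,10,11}. Remove leaf 7 (neighbor: 6).

Answer: 7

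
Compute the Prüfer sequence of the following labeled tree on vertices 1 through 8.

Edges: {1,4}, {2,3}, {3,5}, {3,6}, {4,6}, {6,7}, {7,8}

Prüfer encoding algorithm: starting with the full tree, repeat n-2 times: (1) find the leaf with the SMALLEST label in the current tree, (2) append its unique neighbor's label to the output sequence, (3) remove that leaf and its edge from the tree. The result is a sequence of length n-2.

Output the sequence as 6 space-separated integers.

Answer: 4 3 6 3 6 7

Derivation:
Step 1: leaves = {1,2,5,8}. Remove smallest leaf 1, emit neighbor 4.
Step 2: leaves = {2,4,5,8}. Remove smallest leaf 2, emit neighbor 3.
Step 3: leaves = {4,5,8}. Remove smallest leaf 4, emit neighbor 6.
Step 4: leaves = {5,8}. Remove smallest leaf 5, emit neighbor 3.
Step 5: leaves = {3,8}. Remove smallest leaf 3, emit neighbor 6.
Step 6: leaves = {6,8}. Remove smallest leaf 6, emit neighbor 7.
Done: 2 vertices remain (7, 8). Sequence = [4 3 6 3 6 7]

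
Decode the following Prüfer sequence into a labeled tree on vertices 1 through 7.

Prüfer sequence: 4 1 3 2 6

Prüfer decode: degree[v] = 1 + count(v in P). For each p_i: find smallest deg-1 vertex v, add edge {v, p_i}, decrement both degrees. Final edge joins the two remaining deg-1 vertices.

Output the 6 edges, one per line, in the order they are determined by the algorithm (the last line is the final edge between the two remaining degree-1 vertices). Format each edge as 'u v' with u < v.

Initial degrees: {1:2, 2:2, 3:2, 4:2, 5:1, 6:2, 7:1}
Step 1: smallest deg-1 vertex = 5, p_1 = 4. Add edge {4,5}. Now deg[5]=0, deg[4]=1.
Step 2: smallest deg-1 vertex = 4, p_2 = 1. Add edge {1,4}. Now deg[4]=0, deg[1]=1.
Step 3: smallest deg-1 vertex = 1, p_3 = 3. Add edge {1,3}. Now deg[1]=0, deg[3]=1.
Step 4: smallest deg-1 vertex = 3, p_4 = 2. Add edge {2,3}. Now deg[3]=0, deg[2]=1.
Step 5: smallest deg-1 vertex = 2, p_5 = 6. Add edge {2,6}. Now deg[2]=0, deg[6]=1.
Final: two remaining deg-1 vertices are 6, 7. Add edge {6,7}.

Answer: 4 5
1 4
1 3
2 3
2 6
6 7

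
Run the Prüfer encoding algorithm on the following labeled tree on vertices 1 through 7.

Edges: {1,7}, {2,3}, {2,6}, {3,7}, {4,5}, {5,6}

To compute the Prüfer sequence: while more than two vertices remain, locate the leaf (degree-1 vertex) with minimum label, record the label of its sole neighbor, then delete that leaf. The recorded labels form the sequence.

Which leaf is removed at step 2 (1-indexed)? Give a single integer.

Step 1: current leaves = {1,4}. Remove leaf 1 (neighbor: 7).
Step 2: current leaves = {4,7}. Remove leaf 4 (neighbor: 5).

Answer: 4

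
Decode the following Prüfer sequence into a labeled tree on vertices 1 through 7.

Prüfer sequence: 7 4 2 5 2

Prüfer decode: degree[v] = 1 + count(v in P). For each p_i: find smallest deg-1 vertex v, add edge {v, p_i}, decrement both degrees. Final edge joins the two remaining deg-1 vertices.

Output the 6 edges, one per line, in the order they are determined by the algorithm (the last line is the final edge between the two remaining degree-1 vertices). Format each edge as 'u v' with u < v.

Answer: 1 7
3 4
2 4
5 6
2 5
2 7

Derivation:
Initial degrees: {1:1, 2:3, 3:1, 4:2, 5:2, 6:1, 7:2}
Step 1: smallest deg-1 vertex = 1, p_1 = 7. Add edge {1,7}. Now deg[1]=0, deg[7]=1.
Step 2: smallest deg-1 vertex = 3, p_2 = 4. Add edge {3,4}. Now deg[3]=0, deg[4]=1.
Step 3: smallest deg-1 vertex = 4, p_3 = 2. Add edge {2,4}. Now deg[4]=0, deg[2]=2.
Step 4: smallest deg-1 vertex = 6, p_4 = 5. Add edge {5,6}. Now deg[6]=0, deg[5]=1.
Step 5: smallest deg-1 vertex = 5, p_5 = 2. Add edge {2,5}. Now deg[5]=0, deg[2]=1.
Final: two remaining deg-1 vertices are 2, 7. Add edge {2,7}.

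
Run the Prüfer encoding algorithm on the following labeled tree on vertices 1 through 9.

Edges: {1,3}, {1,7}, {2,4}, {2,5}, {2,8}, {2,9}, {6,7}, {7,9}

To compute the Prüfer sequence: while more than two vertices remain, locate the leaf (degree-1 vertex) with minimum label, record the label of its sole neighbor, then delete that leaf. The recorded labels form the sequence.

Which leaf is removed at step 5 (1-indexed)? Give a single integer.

Answer: 6

Derivation:
Step 1: current leaves = {3,4,5,6,8}. Remove leaf 3 (neighbor: 1).
Step 2: current leaves = {1,4,5,6,8}. Remove leaf 1 (neighbor: 7).
Step 3: current leaves = {4,5,6,8}. Remove leaf 4 (neighbor: 2).
Step 4: current leaves = {5,6,8}. Remove leaf 5 (neighbor: 2).
Step 5: current leaves = {6,8}. Remove leaf 6 (neighbor: 7).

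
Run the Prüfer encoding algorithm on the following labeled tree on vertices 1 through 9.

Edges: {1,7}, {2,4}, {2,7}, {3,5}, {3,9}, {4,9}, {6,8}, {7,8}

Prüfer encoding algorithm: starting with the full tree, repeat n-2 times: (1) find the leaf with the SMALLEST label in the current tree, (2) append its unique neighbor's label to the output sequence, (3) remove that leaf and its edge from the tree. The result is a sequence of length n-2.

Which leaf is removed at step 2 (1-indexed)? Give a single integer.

Answer: 5

Derivation:
Step 1: current leaves = {1,5,6}. Remove leaf 1 (neighbor: 7).
Step 2: current leaves = {5,6}. Remove leaf 5 (neighbor: 3).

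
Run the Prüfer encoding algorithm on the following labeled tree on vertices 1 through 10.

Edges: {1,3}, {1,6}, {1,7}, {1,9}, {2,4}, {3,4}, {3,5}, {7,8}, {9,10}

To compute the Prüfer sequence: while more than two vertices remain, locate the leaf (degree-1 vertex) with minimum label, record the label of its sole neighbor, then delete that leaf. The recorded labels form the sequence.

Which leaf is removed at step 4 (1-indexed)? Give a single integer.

Answer: 3

Derivation:
Step 1: current leaves = {2,5,6,8,10}. Remove leaf 2 (neighbor: 4).
Step 2: current leaves = {4,5,6,8,10}. Remove leaf 4 (neighbor: 3).
Step 3: current leaves = {5,6,8,10}. Remove leaf 5 (neighbor: 3).
Step 4: current leaves = {3,6,8,10}. Remove leaf 3 (neighbor: 1).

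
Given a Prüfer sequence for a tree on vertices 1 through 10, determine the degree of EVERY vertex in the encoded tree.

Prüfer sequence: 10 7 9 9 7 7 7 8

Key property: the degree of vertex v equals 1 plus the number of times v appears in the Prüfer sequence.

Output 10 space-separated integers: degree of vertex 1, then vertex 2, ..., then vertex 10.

p_1 = 10: count[10] becomes 1
p_2 = 7: count[7] becomes 1
p_3 = 9: count[9] becomes 1
p_4 = 9: count[9] becomes 2
p_5 = 7: count[7] becomes 2
p_6 = 7: count[7] becomes 3
p_7 = 7: count[7] becomes 4
p_8 = 8: count[8] becomes 1
Degrees (1 + count): deg[1]=1+0=1, deg[2]=1+0=1, deg[3]=1+0=1, deg[4]=1+0=1, deg[5]=1+0=1, deg[6]=1+0=1, deg[7]=1+4=5, deg[8]=1+1=2, deg[9]=1+2=3, deg[10]=1+1=2

Answer: 1 1 1 1 1 1 5 2 3 2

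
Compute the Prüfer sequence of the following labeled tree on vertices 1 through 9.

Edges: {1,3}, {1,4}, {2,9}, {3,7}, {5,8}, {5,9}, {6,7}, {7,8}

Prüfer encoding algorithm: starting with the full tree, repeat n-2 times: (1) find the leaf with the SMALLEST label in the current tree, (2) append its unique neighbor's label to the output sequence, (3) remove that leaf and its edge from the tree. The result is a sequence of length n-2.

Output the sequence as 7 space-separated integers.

Step 1: leaves = {2,4,6}. Remove smallest leaf 2, emit neighbor 9.
Step 2: leaves = {4,6,9}. Remove smallest leaf 4, emit neighbor 1.
Step 3: leaves = {1,6,9}. Remove smallest leaf 1, emit neighbor 3.
Step 4: leaves = {3,6,9}. Remove smallest leaf 3, emit neighbor 7.
Step 5: leaves = {6,9}. Remove smallest leaf 6, emit neighbor 7.
Step 6: leaves = {7,9}. Remove smallest leaf 7, emit neighbor 8.
Step 7: leaves = {8,9}. Remove smallest leaf 8, emit neighbor 5.
Done: 2 vertices remain (5, 9). Sequence = [9 1 3 7 7 8 5]

Answer: 9 1 3 7 7 8 5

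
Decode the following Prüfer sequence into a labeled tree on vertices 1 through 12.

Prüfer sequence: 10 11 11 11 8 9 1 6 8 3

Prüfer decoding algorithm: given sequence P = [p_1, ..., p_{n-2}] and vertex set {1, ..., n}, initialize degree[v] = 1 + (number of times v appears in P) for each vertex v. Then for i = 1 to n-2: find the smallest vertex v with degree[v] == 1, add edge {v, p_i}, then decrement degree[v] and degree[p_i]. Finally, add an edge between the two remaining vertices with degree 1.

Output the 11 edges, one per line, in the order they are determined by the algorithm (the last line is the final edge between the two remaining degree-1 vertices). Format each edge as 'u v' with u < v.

Answer: 2 10
4 11
5 11
7 11
8 10
9 11
1 9
1 6
6 8
3 8
3 12

Derivation:
Initial degrees: {1:2, 2:1, 3:2, 4:1, 5:1, 6:2, 7:1, 8:3, 9:2, 10:2, 11:4, 12:1}
Step 1: smallest deg-1 vertex = 2, p_1 = 10. Add edge {2,10}. Now deg[2]=0, deg[10]=1.
Step 2: smallest deg-1 vertex = 4, p_2 = 11. Add edge {4,11}. Now deg[4]=0, deg[11]=3.
Step 3: smallest deg-1 vertex = 5, p_3 = 11. Add edge {5,11}. Now deg[5]=0, deg[11]=2.
Step 4: smallest deg-1 vertex = 7, p_4 = 11. Add edge {7,11}. Now deg[7]=0, deg[11]=1.
Step 5: smallest deg-1 vertex = 10, p_5 = 8. Add edge {8,10}. Now deg[10]=0, deg[8]=2.
Step 6: smallest deg-1 vertex = 11, p_6 = 9. Add edge {9,11}. Now deg[11]=0, deg[9]=1.
Step 7: smallest deg-1 vertex = 9, p_7 = 1. Add edge {1,9}. Now deg[9]=0, deg[1]=1.
Step 8: smallest deg-1 vertex = 1, p_8 = 6. Add edge {1,6}. Now deg[1]=0, deg[6]=1.
Step 9: smallest deg-1 vertex = 6, p_9 = 8. Add edge {6,8}. Now deg[6]=0, deg[8]=1.
Step 10: smallest deg-1 vertex = 8, p_10 = 3. Add edge {3,8}. Now deg[8]=0, deg[3]=1.
Final: two remaining deg-1 vertices are 3, 12. Add edge {3,12}.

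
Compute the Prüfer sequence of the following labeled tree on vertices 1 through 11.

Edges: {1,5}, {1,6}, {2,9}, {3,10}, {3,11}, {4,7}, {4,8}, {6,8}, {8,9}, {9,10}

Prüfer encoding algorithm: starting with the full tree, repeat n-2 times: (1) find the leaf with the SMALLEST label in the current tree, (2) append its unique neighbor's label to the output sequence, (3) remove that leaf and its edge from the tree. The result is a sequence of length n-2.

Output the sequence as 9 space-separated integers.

Step 1: leaves = {2,5,7,11}. Remove smallest leaf 2, emit neighbor 9.
Step 2: leaves = {5,7,11}. Remove smallest leaf 5, emit neighbor 1.
Step 3: leaves = {1,7,11}. Remove smallest leaf 1, emit neighbor 6.
Step 4: leaves = {6,7,11}. Remove smallest leaf 6, emit neighbor 8.
Step 5: leaves = {7,11}. Remove smallest leaf 7, emit neighbor 4.
Step 6: leaves = {4,11}. Remove smallest leaf 4, emit neighbor 8.
Step 7: leaves = {8,11}. Remove smallest leaf 8, emit neighbor 9.
Step 8: leaves = {9,11}. Remove smallest leaf 9, emit neighbor 10.
Step 9: leaves = {10,11}. Remove smallest leaf 10, emit neighbor 3.
Done: 2 vertices remain (3, 11). Sequence = [9 1 6 8 4 8 9 10 3]

Answer: 9 1 6 8 4 8 9 10 3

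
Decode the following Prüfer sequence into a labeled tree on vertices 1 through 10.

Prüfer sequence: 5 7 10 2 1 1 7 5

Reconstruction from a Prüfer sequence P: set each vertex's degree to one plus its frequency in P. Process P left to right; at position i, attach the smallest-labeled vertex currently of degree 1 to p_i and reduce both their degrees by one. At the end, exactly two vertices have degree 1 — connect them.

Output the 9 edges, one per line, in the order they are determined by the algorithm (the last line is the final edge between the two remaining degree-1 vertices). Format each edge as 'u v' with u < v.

Answer: 3 5
4 7
6 10
2 8
1 2
1 9
1 7
5 7
5 10

Derivation:
Initial degrees: {1:3, 2:2, 3:1, 4:1, 5:3, 6:1, 7:3, 8:1, 9:1, 10:2}
Step 1: smallest deg-1 vertex = 3, p_1 = 5. Add edge {3,5}. Now deg[3]=0, deg[5]=2.
Step 2: smallest deg-1 vertex = 4, p_2 = 7. Add edge {4,7}. Now deg[4]=0, deg[7]=2.
Step 3: smallest deg-1 vertex = 6, p_3 = 10. Add edge {6,10}. Now deg[6]=0, deg[10]=1.
Step 4: smallest deg-1 vertex = 8, p_4 = 2. Add edge {2,8}. Now deg[8]=0, deg[2]=1.
Step 5: smallest deg-1 vertex = 2, p_5 = 1. Add edge {1,2}. Now deg[2]=0, deg[1]=2.
Step 6: smallest deg-1 vertex = 9, p_6 = 1. Add edge {1,9}. Now deg[9]=0, deg[1]=1.
Step 7: smallest deg-1 vertex = 1, p_7 = 7. Add edge {1,7}. Now deg[1]=0, deg[7]=1.
Step 8: smallest deg-1 vertex = 7, p_8 = 5. Add edge {5,7}. Now deg[7]=0, deg[5]=1.
Final: two remaining deg-1 vertices are 5, 10. Add edge {5,10}.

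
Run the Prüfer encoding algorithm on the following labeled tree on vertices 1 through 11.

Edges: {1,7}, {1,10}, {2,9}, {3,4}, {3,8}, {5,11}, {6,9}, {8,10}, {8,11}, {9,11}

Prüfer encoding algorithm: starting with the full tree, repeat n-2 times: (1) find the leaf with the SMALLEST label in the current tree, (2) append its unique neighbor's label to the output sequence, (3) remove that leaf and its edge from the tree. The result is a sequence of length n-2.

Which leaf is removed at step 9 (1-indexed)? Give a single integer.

Step 1: current leaves = {2,4,5,6,7}. Remove leaf 2 (neighbor: 9).
Step 2: current leaves = {4,5,6,7}. Remove leaf 4 (neighbor: 3).
Step 3: current leaves = {3,5,6,7}. Remove leaf 3 (neighbor: 8).
Step 4: current leaves = {5,6,7}. Remove leaf 5 (neighbor: 11).
Step 5: current leaves = {6,7}. Remove leaf 6 (neighbor: 9).
Step 6: current leaves = {7,9}. Remove leaf 7 (neighbor: 1).
Step 7: current leaves = {1,9}. Remove leaf 1 (neighbor: 10).
Step 8: current leaves = {9,10}. Remove leaf 9 (neighbor: 11).
Step 9: current leaves = {10,11}. Remove leaf 10 (neighbor: 8).

Answer: 10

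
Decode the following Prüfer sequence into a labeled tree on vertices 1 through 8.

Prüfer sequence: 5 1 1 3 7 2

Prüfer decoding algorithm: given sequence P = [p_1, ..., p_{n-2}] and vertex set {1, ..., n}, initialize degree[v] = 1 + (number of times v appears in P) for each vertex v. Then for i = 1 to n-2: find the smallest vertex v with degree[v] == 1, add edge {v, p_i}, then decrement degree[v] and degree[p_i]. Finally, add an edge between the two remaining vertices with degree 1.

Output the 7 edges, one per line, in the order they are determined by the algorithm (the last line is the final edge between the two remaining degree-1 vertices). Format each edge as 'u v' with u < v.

Initial degrees: {1:3, 2:2, 3:2, 4:1, 5:2, 6:1, 7:2, 8:1}
Step 1: smallest deg-1 vertex = 4, p_1 = 5. Add edge {4,5}. Now deg[4]=0, deg[5]=1.
Step 2: smallest deg-1 vertex = 5, p_2 = 1. Add edge {1,5}. Now deg[5]=0, deg[1]=2.
Step 3: smallest deg-1 vertex = 6, p_3 = 1. Add edge {1,6}. Now deg[6]=0, deg[1]=1.
Step 4: smallest deg-1 vertex = 1, p_4 = 3. Add edge {1,3}. Now deg[1]=0, deg[3]=1.
Step 5: smallest deg-1 vertex = 3, p_5 = 7. Add edge {3,7}. Now deg[3]=0, deg[7]=1.
Step 6: smallest deg-1 vertex = 7, p_6 = 2. Add edge {2,7}. Now deg[7]=0, deg[2]=1.
Final: two remaining deg-1 vertices are 2, 8. Add edge {2,8}.

Answer: 4 5
1 5
1 6
1 3
3 7
2 7
2 8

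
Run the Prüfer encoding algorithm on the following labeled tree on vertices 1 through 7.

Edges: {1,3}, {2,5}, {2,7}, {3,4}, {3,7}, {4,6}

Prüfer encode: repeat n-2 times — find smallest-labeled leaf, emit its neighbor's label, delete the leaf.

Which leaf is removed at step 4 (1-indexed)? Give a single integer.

Answer: 6

Derivation:
Step 1: current leaves = {1,5,6}. Remove leaf 1 (neighbor: 3).
Step 2: current leaves = {5,6}. Remove leaf 5 (neighbor: 2).
Step 3: current leaves = {2,6}. Remove leaf 2 (neighbor: 7).
Step 4: current leaves = {6,7}. Remove leaf 6 (neighbor: 4).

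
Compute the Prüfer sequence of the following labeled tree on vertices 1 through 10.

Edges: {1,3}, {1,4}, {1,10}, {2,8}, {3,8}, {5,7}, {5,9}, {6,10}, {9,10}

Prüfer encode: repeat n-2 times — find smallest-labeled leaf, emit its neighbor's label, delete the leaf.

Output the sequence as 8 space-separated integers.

Answer: 8 1 10 5 9 3 1 10

Derivation:
Step 1: leaves = {2,4,6,7}. Remove smallest leaf 2, emit neighbor 8.
Step 2: leaves = {4,6,7,8}. Remove smallest leaf 4, emit neighbor 1.
Step 3: leaves = {6,7,8}. Remove smallest leaf 6, emit neighbor 10.
Step 4: leaves = {7,8}. Remove smallest leaf 7, emit neighbor 5.
Step 5: leaves = {5,8}. Remove smallest leaf 5, emit neighbor 9.
Step 6: leaves = {8,9}. Remove smallest leaf 8, emit neighbor 3.
Step 7: leaves = {3,9}. Remove smallest leaf 3, emit neighbor 1.
Step 8: leaves = {1,9}. Remove smallest leaf 1, emit neighbor 10.
Done: 2 vertices remain (9, 10). Sequence = [8 1 10 5 9 3 1 10]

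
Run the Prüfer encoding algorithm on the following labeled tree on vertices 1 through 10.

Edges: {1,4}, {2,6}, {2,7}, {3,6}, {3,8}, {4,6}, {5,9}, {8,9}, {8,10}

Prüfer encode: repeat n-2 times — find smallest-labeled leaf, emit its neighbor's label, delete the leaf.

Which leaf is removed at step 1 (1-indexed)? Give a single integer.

Step 1: current leaves = {1,5,7,10}. Remove leaf 1 (neighbor: 4).

Answer: 1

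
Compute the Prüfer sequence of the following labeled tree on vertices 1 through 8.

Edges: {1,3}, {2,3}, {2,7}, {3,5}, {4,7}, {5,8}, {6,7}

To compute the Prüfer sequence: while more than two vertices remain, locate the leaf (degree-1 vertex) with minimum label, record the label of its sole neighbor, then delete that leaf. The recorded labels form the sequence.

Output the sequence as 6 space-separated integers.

Step 1: leaves = {1,4,6,8}. Remove smallest leaf 1, emit neighbor 3.
Step 2: leaves = {4,6,8}. Remove smallest leaf 4, emit neighbor 7.
Step 3: leaves = {6,8}. Remove smallest leaf 6, emit neighbor 7.
Step 4: leaves = {7,8}. Remove smallest leaf 7, emit neighbor 2.
Step 5: leaves = {2,8}. Remove smallest leaf 2, emit neighbor 3.
Step 6: leaves = {3,8}. Remove smallest leaf 3, emit neighbor 5.
Done: 2 vertices remain (5, 8). Sequence = [3 7 7 2 3 5]

Answer: 3 7 7 2 3 5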